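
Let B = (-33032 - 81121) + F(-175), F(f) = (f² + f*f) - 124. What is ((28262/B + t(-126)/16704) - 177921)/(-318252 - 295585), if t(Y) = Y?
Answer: 96212648911/331937794592 ≈ 0.28985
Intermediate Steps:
F(f) = -124 + 2*f² (F(f) = (f² + f²) - 124 = 2*f² - 124 = -124 + 2*f²)
B = -53027 (B = (-33032 - 81121) + (-124 + 2*(-175)²) = -114153 + (-124 + 2*30625) = -114153 + (-124 + 61250) = -114153 + 61126 = -53027)
((28262/B + t(-126)/16704) - 177921)/(-318252 - 295585) = ((28262/(-53027) - 126/16704) - 177921)/(-318252 - 295585) = ((28262*(-1/53027) - 126*1/16704) - 177921)/(-613837) = ((-2174/4079 - 7/928) - 177921)*(-1/613837) = (-2046025/3785312 - 177921)*(-1/613837) = -673488542377/3785312*(-1/613837) = 96212648911/331937794592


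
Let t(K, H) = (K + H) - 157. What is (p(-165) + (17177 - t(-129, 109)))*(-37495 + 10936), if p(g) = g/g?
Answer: -460931445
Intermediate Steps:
t(K, H) = -157 + H + K (t(K, H) = (H + K) - 157 = -157 + H + K)
p(g) = 1
(p(-165) + (17177 - t(-129, 109)))*(-37495 + 10936) = (1 + (17177 - (-157 + 109 - 129)))*(-37495 + 10936) = (1 + (17177 - 1*(-177)))*(-26559) = (1 + (17177 + 177))*(-26559) = (1 + 17354)*(-26559) = 17355*(-26559) = -460931445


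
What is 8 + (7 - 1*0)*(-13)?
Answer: -83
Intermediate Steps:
8 + (7 - 1*0)*(-13) = 8 + (7 + 0)*(-13) = 8 + 7*(-13) = 8 - 91 = -83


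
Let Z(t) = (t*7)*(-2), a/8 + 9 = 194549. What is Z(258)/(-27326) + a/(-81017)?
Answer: -21117683458/1106935271 ≈ -19.078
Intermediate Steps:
a = 1556320 (a = -72 + 8*194549 = -72 + 1556392 = 1556320)
Z(t) = -14*t (Z(t) = (7*t)*(-2) = -14*t)
Z(258)/(-27326) + a/(-81017) = -14*258/(-27326) + 1556320/(-81017) = -3612*(-1/27326) + 1556320*(-1/81017) = 1806/13663 - 1556320/81017 = -21117683458/1106935271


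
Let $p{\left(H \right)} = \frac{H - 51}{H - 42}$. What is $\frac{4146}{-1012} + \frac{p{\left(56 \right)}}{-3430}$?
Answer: $- \frac{9954799}{2429812} \approx -4.0969$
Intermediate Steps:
$p{\left(H \right)} = \frac{-51 + H}{-42 + H}$
$\frac{4146}{-1012} + \frac{p{\left(56 \right)}}{-3430} = \frac{4146}{-1012} + \frac{\frac{1}{-42 + 56} \left(-51 + 56\right)}{-3430} = 4146 \left(- \frac{1}{1012}\right) + \frac{1}{14} \cdot 5 \left(- \frac{1}{3430}\right) = - \frac{2073}{506} + \frac{1}{14} \cdot 5 \left(- \frac{1}{3430}\right) = - \frac{2073}{506} + \frac{5}{14} \left(- \frac{1}{3430}\right) = - \frac{2073}{506} - \frac{1}{9604} = - \frac{9954799}{2429812}$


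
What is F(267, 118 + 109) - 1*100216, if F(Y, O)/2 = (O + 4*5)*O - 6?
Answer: 11910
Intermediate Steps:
F(Y, O) = -12 + 2*O*(20 + O) (F(Y, O) = 2*((O + 4*5)*O - 6) = 2*((O + 20)*O - 6) = 2*((20 + O)*O - 6) = 2*(O*(20 + O) - 6) = 2*(-6 + O*(20 + O)) = -12 + 2*O*(20 + O))
F(267, 118 + 109) - 1*100216 = (-12 + 2*(118 + 109)² + 40*(118 + 109)) - 1*100216 = (-12 + 2*227² + 40*227) - 100216 = (-12 + 2*51529 + 9080) - 100216 = (-12 + 103058 + 9080) - 100216 = 112126 - 100216 = 11910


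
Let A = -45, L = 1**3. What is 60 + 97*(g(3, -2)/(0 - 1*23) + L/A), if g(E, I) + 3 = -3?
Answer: 86059/1035 ≈ 83.149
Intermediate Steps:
g(E, I) = -6 (g(E, I) = -3 - 3 = -6)
L = 1
60 + 97*(g(3, -2)/(0 - 1*23) + L/A) = 60 + 97*(-6/(0 - 1*23) + 1/(-45)) = 60 + 97*(-6/(0 - 23) + 1*(-1/45)) = 60 + 97*(-6/(-23) - 1/45) = 60 + 97*(-6*(-1/23) - 1/45) = 60 + 97*(6/23 - 1/45) = 60 + 97*(247/1035) = 60 + 23959/1035 = 86059/1035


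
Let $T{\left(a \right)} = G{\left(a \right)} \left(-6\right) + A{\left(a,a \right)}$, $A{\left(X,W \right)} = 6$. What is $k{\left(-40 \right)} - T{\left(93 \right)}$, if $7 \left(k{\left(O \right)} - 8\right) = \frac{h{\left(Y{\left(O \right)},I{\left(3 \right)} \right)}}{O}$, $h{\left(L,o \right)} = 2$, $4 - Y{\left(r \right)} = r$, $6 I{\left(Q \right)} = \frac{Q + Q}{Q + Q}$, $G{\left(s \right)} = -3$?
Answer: $- \frac{2241}{140} \approx -16.007$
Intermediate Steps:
$I{\left(Q \right)} = \frac{1}{6}$ ($I{\left(Q \right)} = \frac{\left(Q + Q\right) \frac{1}{Q + Q}}{6} = \frac{2 Q \frac{1}{2 Q}}{6} = \frac{1}{6} \cdot 1 = \frac{1}{6}$)
$Y{\left(r \right)} = 4 - r$
$T{\left(a \right)} = 24$ ($T{\left(a \right)} = \left(-3\right) \left(-6\right) + 6 = 18 + 6 = 24$)
$k{\left(O \right)} = 8 + \frac{2}{7 O}$ ($k{\left(O \right)} = 8 + \frac{2 \frac{1}{O}}{7} = 8 + \frac{2}{7 O}$)
$k{\left(-40 \right)} - T{\left(93 \right)} = \left(8 + \frac{2}{7 \left(-40\right)}\right) - 24 = \left(8 + \frac{2}{7} \left(- \frac{1}{40}\right)\right) - 24 = \left(8 - \frac{1}{140}\right) - 24 = \frac{1119}{140} - 24 = - \frac{2241}{140}$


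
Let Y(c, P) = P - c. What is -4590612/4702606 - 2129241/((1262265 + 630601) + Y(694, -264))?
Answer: -3116332844957/1482816318708 ≈ -2.1016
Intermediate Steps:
-4590612/4702606 - 2129241/((1262265 + 630601) + Y(694, -264)) = -4590612/4702606 - 2129241/((1262265 + 630601) + (-264 - 1*694)) = -4590612*1/4702606 - 2129241/(1892866 + (-264 - 694)) = -2295306/2351303 - 2129241/(1892866 - 958) = -2295306/2351303 - 2129241/1891908 = -2295306/2351303 - 2129241*1/1891908 = -2295306/2351303 - 709747/630636 = -3116332844957/1482816318708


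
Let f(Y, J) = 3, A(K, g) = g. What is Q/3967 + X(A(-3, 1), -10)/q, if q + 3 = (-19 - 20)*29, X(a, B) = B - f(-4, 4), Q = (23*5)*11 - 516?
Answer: 900937/4498578 ≈ 0.20027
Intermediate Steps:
Q = 749 (Q = 115*11 - 516 = 1265 - 516 = 749)
X(a, B) = -3 + B (X(a, B) = B - 1*3 = B - 3 = -3 + B)
q = -1134 (q = -3 + (-19 - 20)*29 = -3 - 39*29 = -3 - 1131 = -1134)
Q/3967 + X(A(-3, 1), -10)/q = 749/3967 + (-3 - 10)/(-1134) = 749*(1/3967) - 13*(-1/1134) = 749/3967 + 13/1134 = 900937/4498578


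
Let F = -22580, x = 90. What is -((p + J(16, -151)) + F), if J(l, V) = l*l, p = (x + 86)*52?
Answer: 13172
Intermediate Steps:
p = 9152 (p = (90 + 86)*52 = 176*52 = 9152)
J(l, V) = l²
-((p + J(16, -151)) + F) = -((9152 + 16²) - 22580) = -((9152 + 256) - 22580) = -(9408 - 22580) = -1*(-13172) = 13172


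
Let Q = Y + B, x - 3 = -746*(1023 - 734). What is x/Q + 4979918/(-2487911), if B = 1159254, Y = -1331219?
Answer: -320000378469/427833615115 ≈ -0.74796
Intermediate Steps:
x = -215591 (x = 3 - 746*(1023 - 734) = 3 - 746*289 = 3 - 215594 = -215591)
Q = -171965 (Q = -1331219 + 1159254 = -171965)
x/Q + 4979918/(-2487911) = -215591/(-171965) + 4979918/(-2487911) = -215591*(-1/171965) + 4979918*(-1/2487911) = 215591/171965 - 4979918/2487911 = -320000378469/427833615115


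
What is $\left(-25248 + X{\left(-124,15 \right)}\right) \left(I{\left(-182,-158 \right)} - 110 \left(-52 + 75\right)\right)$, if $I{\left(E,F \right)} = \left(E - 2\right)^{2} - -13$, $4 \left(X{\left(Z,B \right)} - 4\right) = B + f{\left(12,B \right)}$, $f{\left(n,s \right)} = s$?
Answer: $- \frac{1581773347}{2} \approx -7.9089 \cdot 10^{8}$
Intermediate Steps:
$X{\left(Z,B \right)} = 4 + \frac{B}{2}$ ($X{\left(Z,B \right)} = 4 + \frac{B + B}{4} = 4 + \frac{2 B}{4} = 4 + \frac{B}{2}$)
$I{\left(E,F \right)} = 13 + \left(-2 + E\right)^{2}$ ($I{\left(E,F \right)} = \left(-2 + E\right)^{2} + 13 = 13 + \left(-2 + E\right)^{2}$)
$\left(-25248 + X{\left(-124,15 \right)}\right) \left(I{\left(-182,-158 \right)} - 110 \left(-52 + 75\right)\right) = \left(-25248 + \left(4 + \frac{1}{2} \cdot 15\right)\right) \left(\left(13 + \left(-2 - 182\right)^{2}\right) - 110 \left(-52 + 75\right)\right) = \left(-25248 + \left(4 + \frac{15}{2}\right)\right) \left(\left(13 + \left(-184\right)^{2}\right) - 2530\right) = \left(-25248 + \frac{23}{2}\right) \left(\left(13 + 33856\right) - 2530\right) = - \frac{50473 \left(33869 - 2530\right)}{2} = \left(- \frac{50473}{2}\right) 31339 = - \frac{1581773347}{2}$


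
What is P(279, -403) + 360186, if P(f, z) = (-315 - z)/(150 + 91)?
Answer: 86804914/241 ≈ 3.6019e+5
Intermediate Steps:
P(f, z) = -315/241 - z/241 (P(f, z) = (-315 - z)/241 = (-315 - z)*(1/241) = -315/241 - z/241)
P(279, -403) + 360186 = (-315/241 - 1/241*(-403)) + 360186 = (-315/241 + 403/241) + 360186 = 88/241 + 360186 = 86804914/241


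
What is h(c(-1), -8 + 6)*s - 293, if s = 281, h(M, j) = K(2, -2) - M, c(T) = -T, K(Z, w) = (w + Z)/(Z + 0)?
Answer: -574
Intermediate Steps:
K(Z, w) = (Z + w)/Z
h(M, j) = -M (h(M, j) = (2 - 2)/2 - M = (1/2)*0 - M = 0 - M = -M)
h(c(-1), -8 + 6)*s - 293 = -(-1)*(-1)*281 - 293 = -1*1*281 - 293 = -1*281 - 293 = -281 - 293 = -574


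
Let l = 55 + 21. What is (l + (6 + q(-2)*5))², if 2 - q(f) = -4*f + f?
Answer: 3844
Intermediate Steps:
q(f) = 2 + 3*f (q(f) = 2 - (-4*f + f) = 2 - (-3)*f = 2 + 3*f)
l = 76
(l + (6 + q(-2)*5))² = (76 + (6 + (2 + 3*(-2))*5))² = (76 + (6 + (2 - 6)*5))² = (76 + (6 - 4*5))² = (76 + (6 - 20))² = (76 - 14)² = 62² = 3844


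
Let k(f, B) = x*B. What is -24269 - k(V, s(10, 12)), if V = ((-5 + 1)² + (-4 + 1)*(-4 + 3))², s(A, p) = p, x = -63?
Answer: -23513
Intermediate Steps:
V = 361 (V = ((-4)² - 3*(-1))² = (16 + 3)² = 19² = 361)
k(f, B) = -63*B
-24269 - k(V, s(10, 12)) = -24269 - (-63)*12 = -24269 - 1*(-756) = -24269 + 756 = -23513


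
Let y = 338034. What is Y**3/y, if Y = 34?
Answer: 19652/169017 ≈ 0.11627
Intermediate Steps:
Y**3/y = 34**3/338034 = 39304*(1/338034) = 19652/169017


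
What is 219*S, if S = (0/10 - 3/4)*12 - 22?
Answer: -6789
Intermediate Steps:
S = -31 (S = (0*(⅒) - 3*¼)*12 - 22 = (0 - ¾)*12 - 22 = -¾*12 - 22 = -9 - 22 = -31)
219*S = 219*(-31) = -6789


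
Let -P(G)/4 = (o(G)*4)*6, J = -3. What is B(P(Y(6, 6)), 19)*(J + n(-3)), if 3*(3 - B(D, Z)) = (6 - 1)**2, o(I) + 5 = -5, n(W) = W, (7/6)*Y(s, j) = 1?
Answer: 32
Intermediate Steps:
Y(s, j) = 6/7 (Y(s, j) = (6/7)*1 = 6/7)
o(I) = -10 (o(I) = -5 - 5 = -10)
P(G) = 960 (P(G) = -4*(-10*4)*6 = -(-160)*6 = -4*(-240) = 960)
B(D, Z) = -16/3 (B(D, Z) = 3 - (6 - 1)**2/3 = 3 - 1/3*5**2 = 3 - 1/3*25 = 3 - 25/3 = -16/3)
B(P(Y(6, 6)), 19)*(J + n(-3)) = -16*(-3 - 3)/3 = -16/3*(-6) = 32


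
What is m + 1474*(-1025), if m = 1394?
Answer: -1509456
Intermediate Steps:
m + 1474*(-1025) = 1394 + 1474*(-1025) = 1394 - 1510850 = -1509456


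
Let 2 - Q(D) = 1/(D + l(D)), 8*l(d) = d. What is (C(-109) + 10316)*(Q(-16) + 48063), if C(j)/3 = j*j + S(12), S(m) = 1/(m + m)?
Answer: 318100017083/144 ≈ 2.2090e+9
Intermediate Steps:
S(m) = 1/(2*m)
l(d) = d/8
C(j) = 1/8 + 3*j**2 (C(j) = 3*(j*j + (1/2)/12) = 3*(j**2 + (1/2)*(1/12)) = 3*(j**2 + 1/24) = 3*(1/24 + j**2) = 1/8 + 3*j**2)
Q(D) = 2 - 8/(9*D) (Q(D) = 2 - 1/(D + D/8) = 2 - 1/(9*D/8) = 2 - 8/(9*D))
(C(-109) + 10316)*(Q(-16) + 48063) = ((1/8 + 3*(-109)**2) + 10316)*((2 - 8/9/(-16)) + 48063) = ((1/8 + 3*11881) + 10316)*((2 - 8/9*(-1/16)) + 48063) = ((1/8 + 35643) + 10316)*((2 + 1/18) + 48063) = (285145/8 + 10316)*(37/18 + 48063) = (367673/8)*(865171/18) = 318100017083/144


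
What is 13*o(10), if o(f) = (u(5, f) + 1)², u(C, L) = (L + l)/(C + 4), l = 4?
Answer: 6877/81 ≈ 84.901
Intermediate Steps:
u(C, L) = (4 + L)/(4 + C) (u(C, L) = (L + 4)/(C + 4) = (4 + L)/(4 + C))
o(f) = (13/9 + f/9)² (o(f) = ((4 + f)/(4 + 5) + 1)² = ((4 + f)/9 + 1)² = ((4/9 + f/9) + 1)² = (13/9 + f/9)²)
13*o(10) = 13*((13 + 10)²/81) = 13*((1/81)*23²) = 13*((1/81)*529) = 13*(529/81) = 6877/81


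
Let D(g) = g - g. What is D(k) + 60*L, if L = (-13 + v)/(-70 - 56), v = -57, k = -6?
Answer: 100/3 ≈ 33.333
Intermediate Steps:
D(g) = 0
L = 5/9 (L = (-13 - 57)/(-70 - 56) = -70/(-126) = -70*(-1/126) = 5/9 ≈ 0.55556)
D(k) + 60*L = 0 + 60*(5/9) = 0 + 100/3 = 100/3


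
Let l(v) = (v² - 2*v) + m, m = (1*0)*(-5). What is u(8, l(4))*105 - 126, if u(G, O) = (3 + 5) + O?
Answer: 1554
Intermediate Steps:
m = 0 (m = 0*(-5) = 0)
l(v) = v² - 2*v (l(v) = (v² - 2*v) + 0 = v² - 2*v)
u(G, O) = 8 + O
u(8, l(4))*105 - 126 = (8 + 4*(-2 + 4))*105 - 126 = (8 + 4*2)*105 - 126 = (8 + 8)*105 - 126 = 16*105 - 126 = 1680 - 126 = 1554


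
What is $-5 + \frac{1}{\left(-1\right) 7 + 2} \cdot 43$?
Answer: $- \frac{68}{5} \approx -13.6$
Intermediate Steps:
$-5 + \frac{1}{\left(-1\right) 7 + 2} \cdot 43 = -5 + \frac{1}{-7 + 2} \cdot 43 = -5 + \frac{1}{-5} \cdot 43 = -5 - \frac{43}{5} = - \frac{68}{5}$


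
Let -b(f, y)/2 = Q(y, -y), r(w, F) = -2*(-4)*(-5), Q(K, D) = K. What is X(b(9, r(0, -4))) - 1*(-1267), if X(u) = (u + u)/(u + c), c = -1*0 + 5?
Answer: 21571/17 ≈ 1268.9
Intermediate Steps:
r(w, F) = -40 (r(w, F) = 8*(-5) = -40)
c = 5 (c = 0 + 5 = 5)
b(f, y) = -2*y
X(u) = 2*u/(5 + u) (X(u) = (u + u)/(u + 5) = (2*u)/(5 + u) = 2*u/(5 + u))
X(b(9, r(0, -4))) - 1*(-1267) = 2*(-2*(-40))/(5 - 2*(-40)) - 1*(-1267) = 2*80/(5 + 80) + 1267 = 2*80/85 + 1267 = 2*80*(1/85) + 1267 = 32/17 + 1267 = 21571/17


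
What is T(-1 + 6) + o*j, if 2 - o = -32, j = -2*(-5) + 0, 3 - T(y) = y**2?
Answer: 318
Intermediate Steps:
T(y) = 3 - y**2
j = 10 (j = 10 + 0 = 10)
o = 34 (o = 2 - 1*(-32) = 2 + 32 = 34)
T(-1 + 6) + o*j = (3 - (-1 + 6)**2) + 34*10 = (3 - 1*5**2) + 340 = (3 - 1*25) + 340 = (3 - 25) + 340 = -22 + 340 = 318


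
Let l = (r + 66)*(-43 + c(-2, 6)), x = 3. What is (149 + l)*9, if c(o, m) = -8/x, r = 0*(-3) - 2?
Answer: -24963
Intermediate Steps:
r = -2 (r = 0 - 2 = -2)
c(o, m) = -8/3
l = -8768/3 (l = (-2 + 66)*(-43 - 8/3) = 64*(-137/3) = -8768/3 ≈ -2922.7)
(149 + l)*9 = (149 - 8768/3)*9 = -8321/3*9 = -24963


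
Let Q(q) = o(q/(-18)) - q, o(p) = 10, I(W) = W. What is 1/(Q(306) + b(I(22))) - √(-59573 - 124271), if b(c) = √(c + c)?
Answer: -74/21893 - √11/43786 - 2*I*√45961 ≈ -0.0034558 - 428.77*I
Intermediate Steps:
b(c) = √2*√c (b(c) = √(2*c) = √2*√c)
Q(q) = 10 - q
1/(Q(306) + b(I(22))) - √(-59573 - 124271) = 1/((10 - 1*306) + √2*√22) - √(-59573 - 124271) = 1/((10 - 306) + 2*√11) - √(-183844) = 1/(-296 + 2*√11) - 2*I*√45961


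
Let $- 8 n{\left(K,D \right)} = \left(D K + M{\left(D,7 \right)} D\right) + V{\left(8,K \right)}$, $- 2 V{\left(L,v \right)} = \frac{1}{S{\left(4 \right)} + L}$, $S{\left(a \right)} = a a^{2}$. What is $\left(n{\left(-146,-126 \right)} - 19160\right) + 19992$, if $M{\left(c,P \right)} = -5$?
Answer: $- \frac{1781279}{1152} \approx -1546.3$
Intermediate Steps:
$S{\left(a \right)} = a^{3}$
$V{\left(L,v \right)} = - \frac{1}{2 \left(64 + L\right)}$ ($V{\left(L,v \right)} = - \frac{1}{2 \left(4^{3} + L\right)} = - \frac{1}{2 \left(64 + L\right)}$)
$n{\left(K,D \right)} = \frac{1}{1152} + \frac{5 D}{8} - \frac{D K}{8}$ ($n{\left(K,D \right)} = - \frac{\left(D K - 5 D\right) - \frac{1}{128 + 2 \cdot 8}}{8} = - \frac{\left(- 5 D + D K\right) - \frac{1}{128 + 16}}{8} = - \frac{\left(- 5 D + D K\right) - \frac{1}{144}}{8} = - \frac{- \frac{1}{144} - 5 D + D K}{8} = \frac{1}{1152} + \frac{5 D}{8} - \frac{D K}{8}$)
$\left(n{\left(-146,-126 \right)} - 19160\right) + 19992 = \left(\left(\frac{1}{1152} + \frac{5}{8} \left(-126\right) - \left(- \frac{63}{4}\right) \left(-146\right)\right) - 19160\right) + 19992 = \left(\left(\frac{1}{1152} - \frac{315}{4} - \frac{4599}{2}\right) - 19160\right) + 19992 = \left(- \frac{2739743}{1152} - 19160\right) + 19992 = - \frac{24812063}{1152} + 19992 = - \frac{1781279}{1152}$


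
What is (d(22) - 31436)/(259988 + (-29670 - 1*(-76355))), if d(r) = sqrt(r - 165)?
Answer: -31436/306673 + I*sqrt(143)/306673 ≈ -0.10251 + 3.8994e-5*I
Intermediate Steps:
d(r) = sqrt(-165 + r)
(d(22) - 31436)/(259988 + (-29670 - 1*(-76355))) = (sqrt(-165 + 22) - 31436)/(259988 + (-29670 - 1*(-76355))) = (sqrt(-143) - 31436)/(259988 + (-29670 + 76355)) = (I*sqrt(143) - 31436)/(259988 + 46685) = (-31436 + I*sqrt(143))/306673 = (-31436 + I*sqrt(143))*(1/306673) = -31436/306673 + I*sqrt(143)/306673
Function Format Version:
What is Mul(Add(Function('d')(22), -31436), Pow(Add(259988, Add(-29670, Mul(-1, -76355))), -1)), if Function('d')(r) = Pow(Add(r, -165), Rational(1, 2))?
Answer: Add(Rational(-31436, 306673), Mul(Rational(1, 306673), I, Pow(143, Rational(1, 2)))) ≈ Add(-0.10251, Mul(3.8994e-5, I))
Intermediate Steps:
Function('d')(r) = Pow(Add(-165, r), Rational(1, 2))
Mul(Add(Function('d')(22), -31436), Pow(Add(259988, Add(-29670, Mul(-1, -76355))), -1)) = Mul(Add(Pow(Add(-165, 22), Rational(1, 2)), -31436), Pow(Add(259988, Add(-29670, Mul(-1, -76355))), -1)) = Mul(Add(Pow(-143, Rational(1, 2)), -31436), Pow(Add(259988, Add(-29670, 76355)), -1)) = Mul(Add(Mul(I, Pow(143, Rational(1, 2))), -31436), Pow(Add(259988, 46685), -1)) = Mul(Add(-31436, Mul(I, Pow(143, Rational(1, 2)))), Pow(306673, -1)) = Mul(Add(-31436, Mul(I, Pow(143, Rational(1, 2)))), Rational(1, 306673)) = Add(Rational(-31436, 306673), Mul(Rational(1, 306673), I, Pow(143, Rational(1, 2))))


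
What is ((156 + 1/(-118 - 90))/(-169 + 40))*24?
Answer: -32447/1118 ≈ -29.022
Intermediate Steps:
((156 + 1/(-118 - 90))/(-169 + 40))*24 = ((156 + 1/(-208))/(-129))*24 = ((156 - 1/208)*(-1/129))*24 = ((32447/208)*(-1/129))*24 = -32447/26832*24 = -32447/1118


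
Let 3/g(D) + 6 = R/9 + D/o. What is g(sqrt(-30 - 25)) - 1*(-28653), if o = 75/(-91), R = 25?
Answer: 26502322557/924944 + 36855*I*sqrt(55)/924944 ≈ 28653.0 + 0.2955*I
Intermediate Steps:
o = -75/91 (o = 75*(-1/91) = -75/91 ≈ -0.82418)
g(D) = 3/(-29/9 - 91*D/75) (g(D) = 3/(-6 + (25/9 + D/(-75/91))) = 3/(-6 + (25*(1/9) + D*(-91/75))) = 3/(-6 + (25/9 - 91*D/75)) = 3/(-29/9 - 91*D/75))
g(sqrt(-30 - 25)) - 1*(-28653) = -675/(725 + 273*sqrt(-30 - 25)) - 1*(-28653) = -675/(725 + 273*sqrt(-55)) + 28653 = -675/(725 + 273*(I*sqrt(55))) + 28653 = -675/(725 + 273*I*sqrt(55)) + 28653 = 28653 - 675/(725 + 273*I*sqrt(55))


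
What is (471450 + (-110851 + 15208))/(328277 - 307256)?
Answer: 125269/7007 ≈ 17.878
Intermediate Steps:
(471450 + (-110851 + 15208))/(328277 - 307256) = (471450 - 95643)/21021 = 375807*(1/21021) = 125269/7007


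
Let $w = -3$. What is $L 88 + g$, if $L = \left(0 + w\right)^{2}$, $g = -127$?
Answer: $665$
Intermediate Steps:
$L = 9$ ($L = \left(0 - 3\right)^{2} = \left(-3\right)^{2} = 9$)
$L 88 + g = 9 \cdot 88 - 127 = 792 - 127 = 665$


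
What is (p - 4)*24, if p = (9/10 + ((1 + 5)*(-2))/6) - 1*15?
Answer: -2412/5 ≈ -482.40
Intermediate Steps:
p = -161/10 (p = (9*(⅒) + (6*(-2))*(⅙)) - 15 = (9/10 - 12*⅙) - 15 = (9/10 - 2) - 15 = -11/10 - 15 = -161/10 ≈ -16.100)
(p - 4)*24 = (-161/10 - 4)*24 = -201/10*24 = -2412/5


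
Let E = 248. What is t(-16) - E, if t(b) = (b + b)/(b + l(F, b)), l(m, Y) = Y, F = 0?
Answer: -247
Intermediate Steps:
t(b) = 1 (t(b) = (b + b)/(b + b) = (2*b)/((2*b)) = (2*b)*(1/(2*b)) = 1)
t(-16) - E = 1 - 1*248 = 1 - 248 = -247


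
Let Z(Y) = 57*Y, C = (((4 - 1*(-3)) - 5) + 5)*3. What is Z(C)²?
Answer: 1432809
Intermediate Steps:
C = 21 (C = (((4 + 3) - 5) + 5)*3 = ((7 - 5) + 5)*3 = (2 + 5)*3 = 7*3 = 21)
Z(C)² = (57*21)² = 1197² = 1432809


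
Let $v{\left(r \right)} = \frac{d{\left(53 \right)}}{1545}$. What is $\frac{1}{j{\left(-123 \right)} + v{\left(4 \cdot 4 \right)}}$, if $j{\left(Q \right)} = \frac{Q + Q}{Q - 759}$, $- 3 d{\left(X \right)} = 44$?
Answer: $\frac{227115}{61189} \approx 3.7117$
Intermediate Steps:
$d{\left(X \right)} = - \frac{44}{3}$ ($d{\left(X \right)} = \left(- \frac{1}{3}\right) 44 = - \frac{44}{3}$)
$j{\left(Q \right)} = \frac{2 Q}{-759 + Q}$
$v{\left(r \right)} = - \frac{44}{4635}$ ($v{\left(r \right)} = - \frac{44}{3 \cdot 1545} = \left(- \frac{44}{3}\right) \frac{1}{1545} = - \frac{44}{4635}$)
$\frac{1}{j{\left(-123 \right)} + v{\left(4 \cdot 4 \right)}} = \frac{1}{2 \left(-123\right) \frac{1}{-759 - 123} - \frac{44}{4635}} = \frac{1}{2 \left(-123\right) \frac{1}{-882} - \frac{44}{4635}} = \frac{1}{2 \left(-123\right) \left(- \frac{1}{882}\right) - \frac{44}{4635}} = \frac{1}{\frac{41}{147} - \frac{44}{4635}} = \frac{1}{\frac{61189}{227115}} = \frac{227115}{61189}$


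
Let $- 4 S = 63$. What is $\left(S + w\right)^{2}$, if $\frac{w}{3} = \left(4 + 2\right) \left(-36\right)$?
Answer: $\frac{7049025}{16} \approx 4.4056 \cdot 10^{5}$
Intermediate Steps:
$S = - \frac{63}{4}$ ($S = \left(- \frac{1}{4}\right) 63 = - \frac{63}{4} \approx -15.75$)
$w = -648$ ($w = 3 \left(4 + 2\right) \left(-36\right) = 3 \cdot 6 \left(-36\right) = 3 \left(-216\right) = -648$)
$\left(S + w\right)^{2} = \left(- \frac{63}{4} - 648\right)^{2} = \left(- \frac{2655}{4}\right)^{2} = \frac{7049025}{16}$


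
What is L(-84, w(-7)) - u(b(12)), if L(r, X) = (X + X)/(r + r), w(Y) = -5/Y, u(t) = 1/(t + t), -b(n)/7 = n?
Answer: -1/392 ≈ -0.0025510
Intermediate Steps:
b(n) = -7*n
u(t) = 1/(2*t)
L(r, X) = X/r (L(r, X) = (2*X)/((2*r)) = (2*X)*(1/(2*r)) = X/r)
L(-84, w(-7)) - u(b(12)) = -5/(-7)/(-84) - 1/(2*((-7*12))) = -5*(-⅐)*(-1/84) - 1/(2*(-84)) = (5/7)*(-1/84) - (-1)/(2*84) = -5/588 - 1*(-1/168) = -5/588 + 1/168 = -1/392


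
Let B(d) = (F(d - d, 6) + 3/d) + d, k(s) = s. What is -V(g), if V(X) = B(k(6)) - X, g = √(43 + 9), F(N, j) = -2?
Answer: -9/2 + 2*√13 ≈ 2.7111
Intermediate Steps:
B(d) = -2 + d + 3/d (B(d) = (-2 + 3/d) + d = -2 + d + 3/d)
g = 2*√13 (g = √52 = 2*√13 ≈ 7.2111)
V(X) = 9/2 - X (V(X) = (-2 + 6 + 3/6) - X = (-2 + 6 + 3*(⅙)) - X = (-2 + 6 + ½) - X = 9/2 - X)
-V(g) = -(9/2 - 2*√13) = -9/2 + 2*√13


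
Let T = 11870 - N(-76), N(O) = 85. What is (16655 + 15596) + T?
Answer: 44036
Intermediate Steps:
T = 11785 (T = 11870 - 1*85 = 11870 - 85 = 11785)
(16655 + 15596) + T = (16655 + 15596) + 11785 = 32251 + 11785 = 44036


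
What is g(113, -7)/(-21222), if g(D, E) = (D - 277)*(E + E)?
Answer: -1148/10611 ≈ -0.10819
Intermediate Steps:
g(D, E) = 2*E*(-277 + D) (g(D, E) = (-277 + D)*(2*E) = 2*E*(-277 + D))
g(113, -7)/(-21222) = (2*(-7)*(-277 + 113))/(-21222) = (2*(-7)*(-164))*(-1/21222) = 2296*(-1/21222) = -1148/10611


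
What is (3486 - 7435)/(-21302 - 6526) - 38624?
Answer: -1074824723/27828 ≈ -38624.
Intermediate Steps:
(3486 - 7435)/(-21302 - 6526) - 38624 = -3949/(-27828) - 38624 = -3949*(-1/27828) - 38624 = 3949/27828 - 38624 = -1074824723/27828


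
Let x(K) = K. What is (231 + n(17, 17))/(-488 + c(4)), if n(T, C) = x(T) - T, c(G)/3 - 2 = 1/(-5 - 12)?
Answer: -561/1171 ≈ -0.47908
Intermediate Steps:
c(G) = 99/17 (c(G) = 6 + 3/(-5 - 12) = 6 + 3/(-17) = 6 + 3*(-1/17) = 6 - 3/17 = 99/17)
n(T, C) = 0 (n(T, C) = T - T = 0)
(231 + n(17, 17))/(-488 + c(4)) = (231 + 0)/(-488 + 99/17) = 231/(-8197/17) = 231*(-17/8197) = -561/1171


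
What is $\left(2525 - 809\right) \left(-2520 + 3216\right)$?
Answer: $1194336$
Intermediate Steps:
$\left(2525 - 809\right) \left(-2520 + 3216\right) = 1716 \cdot 696 = 1194336$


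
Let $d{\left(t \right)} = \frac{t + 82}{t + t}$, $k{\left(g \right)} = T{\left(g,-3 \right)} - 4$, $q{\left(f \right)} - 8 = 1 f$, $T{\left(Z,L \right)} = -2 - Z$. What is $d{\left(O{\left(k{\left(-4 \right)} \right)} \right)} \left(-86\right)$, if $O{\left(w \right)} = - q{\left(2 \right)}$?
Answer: $\frac{1548}{5} \approx 309.6$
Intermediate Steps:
$q{\left(f \right)} = 8 + f$ ($q{\left(f \right)} = 8 + 1 f = 8 + f$)
$k{\left(g \right)} = -6 - g$ ($k{\left(g \right)} = \left(-2 - g\right) - 4 = -6 - g$)
$O{\left(w \right)} = -10$ ($O{\left(w \right)} = - (8 + 2) = \left(-1\right) 10 = -10$)
$d{\left(t \right)} = \frac{82 + t}{2 t}$
$d{\left(O{\left(k{\left(-4 \right)} \right)} \right)} \left(-86\right) = \frac{82 - 10}{2 \left(-10\right)} \left(-86\right) = \frac{1}{2} \left(- \frac{1}{10}\right) 72 \left(-86\right) = \left(- \frac{18}{5}\right) \left(-86\right) = \frac{1548}{5}$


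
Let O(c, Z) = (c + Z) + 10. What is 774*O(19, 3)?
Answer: 24768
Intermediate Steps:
O(c, Z) = 10 + Z + c (O(c, Z) = (Z + c) + 10 = 10 + Z + c)
774*O(19, 3) = 774*(10 + 3 + 19) = 774*32 = 24768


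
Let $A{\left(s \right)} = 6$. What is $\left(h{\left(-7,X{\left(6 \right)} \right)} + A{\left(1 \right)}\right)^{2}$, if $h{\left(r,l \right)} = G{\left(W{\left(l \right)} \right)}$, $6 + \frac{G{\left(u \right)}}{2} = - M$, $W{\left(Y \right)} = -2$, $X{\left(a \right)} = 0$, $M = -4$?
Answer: $4$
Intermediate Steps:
$G{\left(u \right)} = -4$ ($G{\left(u \right)} = -12 + 2 \left(\left(-1\right) \left(-4\right)\right) = -12 + 2 \cdot 4 = -12 + 8 = -4$)
$h{\left(r,l \right)} = -4$
$\left(h{\left(-7,X{\left(6 \right)} \right)} + A{\left(1 \right)}\right)^{2} = \left(-4 + 6\right)^{2} = 2^{2} = 4$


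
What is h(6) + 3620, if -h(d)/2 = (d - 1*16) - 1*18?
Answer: 3676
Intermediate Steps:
h(d) = 68 - 2*d (h(d) = -2*((d - 1*16) - 1*18) = -2*((d - 16) - 18) = -2*((-16 + d) - 18) = -2*(-34 + d) = 68 - 2*d)
h(6) + 3620 = (68 - 2*6) + 3620 = (68 - 12) + 3620 = 56 + 3620 = 3676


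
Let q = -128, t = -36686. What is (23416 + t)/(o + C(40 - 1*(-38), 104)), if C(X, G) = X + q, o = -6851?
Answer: 13270/6901 ≈ 1.9229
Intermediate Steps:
C(X, G) = -128 + X (C(X, G) = X - 128 = -128 + X)
(23416 + t)/(o + C(40 - 1*(-38), 104)) = (23416 - 36686)/(-6851 + (-128 + (40 - 1*(-38)))) = -13270/(-6851 + (-128 + (40 + 38))) = -13270/(-6851 + (-128 + 78)) = -13270/(-6851 - 50) = -13270/(-6901) = -13270*(-1/6901) = 13270/6901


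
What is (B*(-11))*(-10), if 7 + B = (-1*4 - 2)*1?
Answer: -1430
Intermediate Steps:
B = -13 (B = -7 + (-1*4 - 2)*1 = -7 + (-4 - 2)*1 = -7 - 6*1 = -7 - 6 = -13)
(B*(-11))*(-10) = -13*(-11)*(-10) = 143*(-10) = -1430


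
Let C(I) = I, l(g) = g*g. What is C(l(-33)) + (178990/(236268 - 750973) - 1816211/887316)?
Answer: 99251836116965/91341196356 ≈ 1086.6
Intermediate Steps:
l(g) = g**2
C(l(-33)) + (178990/(236268 - 750973) - 1816211/887316) = (-33)**2 + (178990/(236268 - 750973) - 1816211/887316) = 1089 + (178990/(-514705) - 1816211*1/887316) = 1089 + (178990*(-1/514705) - 1816211/887316) = 1089 + (-35798/102941 - 1816211/887316) = 1089 - 218726714719/91341196356 = 99251836116965/91341196356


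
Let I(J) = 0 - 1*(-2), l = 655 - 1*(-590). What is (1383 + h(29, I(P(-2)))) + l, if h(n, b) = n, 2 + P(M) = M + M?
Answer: 2657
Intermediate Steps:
P(M) = -2 + 2*M (P(M) = -2 + (M + M) = -2 + 2*M)
l = 1245 (l = 655 + 590 = 1245)
I(J) = 2 (I(J) = 0 + 2 = 2)
(1383 + h(29, I(P(-2)))) + l = (1383 + 29) + 1245 = 1412 + 1245 = 2657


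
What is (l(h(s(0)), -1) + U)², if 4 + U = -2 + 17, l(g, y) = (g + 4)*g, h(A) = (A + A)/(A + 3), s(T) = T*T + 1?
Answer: 2809/16 ≈ 175.56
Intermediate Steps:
s(T) = 1 + T² (s(T) = T² + 1 = 1 + T²)
h(A) = 2*A/(3 + A) (h(A) = (2*A)/(3 + A) = 2*A/(3 + A))
l(g, y) = g*(4 + g) (l(g, y) = (4 + g)*g = g*(4 + g))
U = 11 (U = -4 + (-2 + 17) = -4 + 15 = 11)
(l(h(s(0)), -1) + U)² = ((2*(1 + 0²)/(3 + (1 + 0²)))*(4 + 2*(1 + 0²)/(3 + (1 + 0²))) + 11)² = ((2*(1 + 0)/(3 + (1 + 0)))*(4 + 2*(1 + 0)/(3 + (1 + 0))) + 11)² = ((2*1/(3 + 1))*(4 + 2*1/(3 + 1)) + 11)² = ((2*1/4)*(4 + 2*1/4) + 11)² = ((2*1*(¼))*(4 + 2*1*(¼)) + 11)² = ((4 + ½)/2 + 11)² = ((½)*(9/2) + 11)² = (9/4 + 11)² = (53/4)² = 2809/16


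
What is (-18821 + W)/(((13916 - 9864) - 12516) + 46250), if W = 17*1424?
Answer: 5387/37786 ≈ 0.14257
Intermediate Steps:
W = 24208
(-18821 + W)/(((13916 - 9864) - 12516) + 46250) = (-18821 + 24208)/(((13916 - 9864) - 12516) + 46250) = 5387/((4052 - 12516) + 46250) = 5387/(-8464 + 46250) = 5387/37786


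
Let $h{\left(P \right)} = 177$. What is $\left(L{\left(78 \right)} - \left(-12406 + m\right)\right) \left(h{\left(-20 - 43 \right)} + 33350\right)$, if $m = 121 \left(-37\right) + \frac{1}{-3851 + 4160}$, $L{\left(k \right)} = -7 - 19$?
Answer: $\frac{174635839924}{309} \approx 5.6516 \cdot 10^{8}$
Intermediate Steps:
$L{\left(k \right)} = -26$ ($L{\left(k \right)} = -7 - 19 = -26$)
$m = - \frac{1383392}{309}$ ($m = -4477 + \frac{1}{309} = - \frac{1383392}{309} \approx -4477.0$)
$\left(L{\left(78 \right)} - \left(-12406 + m\right)\right) \left(h{\left(-20 - 43 \right)} + 33350\right) = \left(-26 + \left(12406 - - \frac{1383392}{309}\right)\right) \left(177 + 33350\right) = \left(-26 + \left(12406 + \frac{1383392}{309}\right)\right) 33527 = \left(-26 + \frac{5216846}{309}\right) 33527 = \frac{5208812}{309} \cdot 33527 = \frac{174635839924}{309}$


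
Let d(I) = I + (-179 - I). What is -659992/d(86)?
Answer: 659992/179 ≈ 3687.1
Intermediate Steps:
d(I) = -179
-659992/d(86) = -659992/(-179) = -659992*(-1/179) = 659992/179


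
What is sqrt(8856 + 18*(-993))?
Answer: 3*I*sqrt(1002) ≈ 94.963*I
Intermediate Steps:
sqrt(8856 + 18*(-993)) = sqrt(8856 - 17874) = sqrt(-9018) = 3*I*sqrt(1002)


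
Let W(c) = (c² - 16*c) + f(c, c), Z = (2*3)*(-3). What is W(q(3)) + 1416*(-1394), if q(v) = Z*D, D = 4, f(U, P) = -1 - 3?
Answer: -1967572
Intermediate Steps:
f(U, P) = -4
Z = -18 (Z = 6*(-3) = -18)
q(v) = -72 (q(v) = -18*4 = -72)
W(c) = -4 + c² - 16*c (W(c) = (c² - 16*c) - 4 = -4 + c² - 16*c)
W(q(3)) + 1416*(-1394) = (-4 + (-72)² - 16*(-72)) + 1416*(-1394) = (-4 + 5184 + 1152) - 1973904 = 6332 - 1973904 = -1967572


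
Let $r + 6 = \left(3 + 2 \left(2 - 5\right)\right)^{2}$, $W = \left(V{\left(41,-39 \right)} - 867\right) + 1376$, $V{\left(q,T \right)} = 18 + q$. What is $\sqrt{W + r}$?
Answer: $\sqrt{571} \approx 23.896$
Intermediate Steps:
$W = 568$ ($W = \left(\left(18 + 41\right) - 867\right) + 1376 = \left(59 - 867\right) + 1376 = -808 + 1376 = 568$)
$r = 3$ ($r = -6 + \left(3 + 2 \left(2 - 5\right)\right)^{2} = -6 + \left(3 + 2 \left(-3\right)\right)^{2} = -6 + \left(3 - 6\right)^{2} = -6 + \left(-3\right)^{2} = -6 + 9 = 3$)
$\sqrt{W + r} = \sqrt{568 + 3} = \sqrt{571}$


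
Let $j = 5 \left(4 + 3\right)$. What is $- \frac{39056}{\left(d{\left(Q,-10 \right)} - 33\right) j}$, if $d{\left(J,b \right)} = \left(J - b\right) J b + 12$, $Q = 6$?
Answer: $\frac{39056}{34335} \approx 1.1375$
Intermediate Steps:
$j = 35$ ($j = 5 \cdot 7 = 35$)
$d{\left(J,b \right)} = 12 + J b \left(J - b\right)$ ($d{\left(J,b \right)} = J \left(J - b\right) b + 12 = J b \left(J - b\right) + 12 = 12 + J b \left(J - b\right)$)
$- \frac{39056}{\left(d{\left(Q,-10 \right)} - 33\right) j} = - \frac{39056}{\left(\left(12 - 10 \cdot 6^{2} - 6 \left(-10\right)^{2}\right) - 33\right) 35} = - \frac{39056}{\left(\left(12 - 360 - 6 \cdot 100\right) - 33\right) 35} = - \frac{39056}{\left(\left(12 - 360 - 600\right) - 33\right) 35} = - \frac{39056}{\left(-948 - 33\right) 35} = - \frac{39056}{\left(-981\right) 35} = - \frac{39056}{-34335} = \left(-39056\right) \left(- \frac{1}{34335}\right) = \frac{39056}{34335}$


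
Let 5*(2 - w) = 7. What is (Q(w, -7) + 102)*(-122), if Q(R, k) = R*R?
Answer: -312198/25 ≈ -12488.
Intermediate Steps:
w = ⅗ (w = 2 - ⅕*7 = 2 - 7/5 = ⅗ ≈ 0.60000)
Q(R, k) = R²
(Q(w, -7) + 102)*(-122) = ((⅗)² + 102)*(-122) = (9/25 + 102)*(-122) = (2559/25)*(-122) = -312198/25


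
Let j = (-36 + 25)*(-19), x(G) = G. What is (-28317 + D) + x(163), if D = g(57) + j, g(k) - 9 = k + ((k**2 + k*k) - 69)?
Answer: -21450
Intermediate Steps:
j = 209 (j = -11*(-19) = 209)
g(k) = -60 + k + 2*k**2 (g(k) = 9 + (k + ((k**2 + k*k) - 69)) = 9 + (k + ((k**2 + k**2) - 69)) = 9 + (k + (2*k**2 - 69)) = 9 + (k + (-69 + 2*k**2)) = 9 + (-69 + k + 2*k**2) = -60 + k + 2*k**2)
D = 6704 (D = (-60 + 57 + 2*57**2) + 209 = (-60 + 57 + 2*3249) + 209 = (-60 + 57 + 6498) + 209 = 6495 + 209 = 6704)
(-28317 + D) + x(163) = (-28317 + 6704) + 163 = -21613 + 163 = -21450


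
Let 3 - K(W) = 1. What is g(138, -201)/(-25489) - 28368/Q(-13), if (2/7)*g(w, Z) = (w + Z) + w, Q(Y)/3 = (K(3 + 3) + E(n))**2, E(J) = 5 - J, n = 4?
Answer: -160684231/152934 ≈ -1050.7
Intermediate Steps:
K(W) = 2 (K(W) = 3 - 1*1 = 3 - 1 = 2)
Q(Y) = 27 (Q(Y) = 3*(2 + (5 - 1*4))**2 = 3*(2 + (5 - 4))**2 = 3*(2 + 1)**2 = 3*3**2 = 3*9 = 27)
g(w, Z) = 7*w + 7*Z/2 (g(w, Z) = 7*((w + Z) + w)/2 = 7*((Z + w) + w)/2 = 7*(Z + 2*w)/2 = 7*w + 7*Z/2)
g(138, -201)/(-25489) - 28368/Q(-13) = (7*138 + (7/2)*(-201))/(-25489) - 28368/27 = (966 - 1407/2)*(-1/25489) - 28368*1/27 = (525/2)*(-1/25489) - 3152/3 = -525/50978 - 3152/3 = -160684231/152934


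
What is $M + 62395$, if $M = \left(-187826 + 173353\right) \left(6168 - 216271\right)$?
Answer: $3040883114$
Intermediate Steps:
$M = 3040820719$ ($M = \left(-14473\right) \left(-210103\right) = 3040820719$)
$M + 62395 = 3040820719 + 62395 = 3040883114$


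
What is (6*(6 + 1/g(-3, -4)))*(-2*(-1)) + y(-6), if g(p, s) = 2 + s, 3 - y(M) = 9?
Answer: 60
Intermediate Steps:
y(M) = -6 (y(M) = 3 - 1*9 = 3 - 9 = -6)
(6*(6 + 1/g(-3, -4)))*(-2*(-1)) + y(-6) = (6*(6 + 1/(2 - 4)))*(-2*(-1)) - 6 = (6*(6 + 1/(-2)))*2 - 6 = (6*(6 - 1/2))*2 - 6 = (6*(11/2))*2 - 6 = 33*2 - 6 = 66 - 6 = 60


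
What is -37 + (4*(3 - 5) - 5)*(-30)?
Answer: 353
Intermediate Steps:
-37 + (4*(3 - 5) - 5)*(-30) = -37 + (4*(-2) - 5)*(-30) = -37 + (-8 - 5)*(-30) = -37 - 13*(-30) = -37 + 390 = 353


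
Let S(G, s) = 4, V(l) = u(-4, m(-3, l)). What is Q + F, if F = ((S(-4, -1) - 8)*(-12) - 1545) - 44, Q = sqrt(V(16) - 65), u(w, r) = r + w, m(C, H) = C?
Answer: -1541 + 6*I*sqrt(2) ≈ -1541.0 + 8.4853*I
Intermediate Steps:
V(l) = -7 (V(l) = -3 - 4 = -7)
Q = 6*I*sqrt(2) (Q = sqrt(-7 - 65) = sqrt(-72) = 6*I*sqrt(2) ≈ 8.4853*I)
F = -1541 (F = ((4 - 8)*(-12) - 1545) - 44 = (-4*(-12) - 1545) - 44 = (48 - 1545) - 44 = -1497 - 44 = -1541)
Q + F = 6*I*sqrt(2) - 1541 = -1541 + 6*I*sqrt(2)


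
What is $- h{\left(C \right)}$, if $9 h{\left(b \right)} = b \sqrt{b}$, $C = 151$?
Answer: $- \frac{151 \sqrt{151}}{9} \approx -206.17$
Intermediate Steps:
$h{\left(b \right)} = \frac{b^{\frac{3}{2}}}{9}$ ($h{\left(b \right)} = \frac{b \sqrt{b}}{9} = \frac{b^{\frac{3}{2}}}{9}$)
$- h{\left(C \right)} = - \frac{151^{\frac{3}{2}}}{9} = - \frac{151 \sqrt{151}}{9}$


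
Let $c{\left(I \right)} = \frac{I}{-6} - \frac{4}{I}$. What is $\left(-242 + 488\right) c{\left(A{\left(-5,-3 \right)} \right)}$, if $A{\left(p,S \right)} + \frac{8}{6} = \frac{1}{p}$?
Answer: $\frac{243089}{345} \approx 704.61$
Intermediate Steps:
$A{\left(p,S \right)} = - \frac{4}{3} + \frac{1}{p}$
$c{\left(I \right)} = - \frac{4}{I} - \frac{I}{6}$ ($c{\left(I \right)} = I \left(- \frac{1}{6}\right) - \frac{4}{I} = - \frac{I}{6} - \frac{4}{I} = - \frac{4}{I} - \frac{I}{6}$)
$\left(-242 + 488\right) c{\left(A{\left(-5,-3 \right)} \right)} = \left(-242 + 488\right) \left(- \frac{4}{- \frac{4}{3} + \frac{1}{-5}} - \frac{- \frac{4}{3} + \frac{1}{-5}}{6}\right) = 246 \left(- \frac{4}{- \frac{4}{3} - \frac{1}{5}} - \frac{- \frac{4}{3} - \frac{1}{5}}{6}\right) = 246 \left(- \frac{4}{- \frac{23}{15}} - - \frac{23}{90}\right) = 246 \left(\left(-4\right) \left(- \frac{15}{23}\right) + \frac{23}{90}\right) = 246 \left(\frac{60}{23} + \frac{23}{90}\right) = 246 \cdot \frac{5929}{2070} = \frac{243089}{345}$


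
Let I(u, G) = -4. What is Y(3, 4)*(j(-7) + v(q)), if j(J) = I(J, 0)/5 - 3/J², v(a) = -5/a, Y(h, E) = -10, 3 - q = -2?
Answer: 912/49 ≈ 18.612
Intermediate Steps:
q = 5 (q = 3 - 1*(-2) = 3 + 2 = 5)
j(J) = -⅘ - 3/J² (j(J) = -4/5 - 3/J² = -4*⅕ - 3/J² = -⅘ - 3/J²)
Y(3, 4)*(j(-7) + v(q)) = -10*((-⅘ - 3/(-7)²) - 5/5) = -10*((-⅘ - 3*1/49) - 5*⅕) = -10*((-⅘ - 3/49) - 1) = -10*(-211/245 - 1) = -10*(-456/245) = 912/49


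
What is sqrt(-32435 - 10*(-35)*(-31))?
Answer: I*sqrt(43285) ≈ 208.05*I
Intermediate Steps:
sqrt(-32435 - 10*(-35)*(-31)) = sqrt(-32435 + 350*(-31)) = sqrt(-32435 - 10850) = sqrt(-43285) = I*sqrt(43285)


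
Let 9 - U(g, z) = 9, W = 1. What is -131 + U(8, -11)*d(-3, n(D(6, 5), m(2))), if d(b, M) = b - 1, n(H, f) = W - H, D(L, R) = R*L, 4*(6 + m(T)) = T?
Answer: -131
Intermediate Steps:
m(T) = -6 + T/4
U(g, z) = 0 (U(g, z) = 9 - 1*9 = 9 - 9 = 0)
D(L, R) = L*R
n(H, f) = 1 - H
d(b, M) = -1 + b
-131 + U(8, -11)*d(-3, n(D(6, 5), m(2))) = -131 + 0*(-1 - 3) = -131 + 0*(-4) = -131 + 0 = -131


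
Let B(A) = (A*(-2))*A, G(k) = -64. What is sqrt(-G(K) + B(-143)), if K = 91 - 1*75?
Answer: I*sqrt(40834) ≈ 202.07*I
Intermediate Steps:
K = 16 (K = 91 - 75 = 16)
B(A) = -2*A**2 (B(A) = (-2*A)*A = -2*A**2)
sqrt(-G(K) + B(-143)) = sqrt(-1*(-64) - 2*(-143)**2) = sqrt(64 - 2*20449) = sqrt(64 - 40898) = sqrt(-40834) = I*sqrt(40834)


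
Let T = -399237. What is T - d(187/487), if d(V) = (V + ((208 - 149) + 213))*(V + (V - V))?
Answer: -94711445790/237169 ≈ -3.9934e+5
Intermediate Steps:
d(V) = V*(272 + V) (d(V) = (V + (59 + 213))*(V + 0) = (V + 272)*V = (272 + V)*V = V*(272 + V))
T - d(187/487) = -399237 - 187/487*(272 + 187/487) = -399237 - 187*(1/487)*(272 + 187*(1/487)) = -399237 - 187*(272 + 187/487)/487 = -399237 - 187*132651/(487*487) = -399237 - 1*24805737/237169 = -399237 - 24805737/237169 = -94711445790/237169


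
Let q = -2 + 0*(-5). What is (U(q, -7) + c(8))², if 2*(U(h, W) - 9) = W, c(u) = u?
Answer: 729/4 ≈ 182.25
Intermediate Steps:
q = -2 (q = -2 + 0 = -2)
U(h, W) = 9 + W/2
(U(q, -7) + c(8))² = ((9 + (½)*(-7)) + 8)² = ((9 - 7/2) + 8)² = (11/2 + 8)² = (27/2)² = 729/4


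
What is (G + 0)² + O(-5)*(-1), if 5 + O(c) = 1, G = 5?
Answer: 29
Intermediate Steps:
O(c) = -4 (O(c) = -5 + 1 = -4)
(G + 0)² + O(-5)*(-1) = (5 + 0)² - 4*(-1) = 5² + 4 = 25 + 4 = 29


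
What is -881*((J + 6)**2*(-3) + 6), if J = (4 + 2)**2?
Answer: 4656966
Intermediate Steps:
J = 36 (J = 6**2 = 36)
-881*((J + 6)**2*(-3) + 6) = -881*((36 + 6)**2*(-3) + 6) = -881*(42**2*(-3) + 6) = -881*(1764*(-3) + 6) = -881*(-5292 + 6) = -881*(-5286) = 4656966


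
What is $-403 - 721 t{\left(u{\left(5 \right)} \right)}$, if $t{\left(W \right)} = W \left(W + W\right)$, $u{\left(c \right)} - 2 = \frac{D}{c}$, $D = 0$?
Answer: $-6171$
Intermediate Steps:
$u{\left(c \right)} = 2$ ($u{\left(c \right)} = 2 + \frac{0}{c} = 2 + 0 = 2$)
$t{\left(W \right)} = 2 W^{2}$ ($t{\left(W \right)} = W 2 W = 2 W^{2}$)
$-403 - 721 t{\left(u{\left(5 \right)} \right)} = -403 - 721 \cdot 2 \cdot 2^{2} = -403 - 721 \cdot 2 \cdot 4 = -403 - 5768 = -6171$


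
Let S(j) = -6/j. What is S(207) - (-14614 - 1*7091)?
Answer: 1497643/69 ≈ 21705.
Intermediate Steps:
S(207) - (-14614 - 1*7091) = -6/207 - (-14614 - 1*7091) = -6*1/207 - (-14614 - 7091) = -2/69 - 1*(-21705) = -2/69 + 21705 = 1497643/69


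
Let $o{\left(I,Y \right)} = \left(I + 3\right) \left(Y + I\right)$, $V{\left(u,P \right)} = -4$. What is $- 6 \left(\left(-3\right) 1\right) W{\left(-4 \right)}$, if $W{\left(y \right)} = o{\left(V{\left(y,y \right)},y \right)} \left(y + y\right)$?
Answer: $-1152$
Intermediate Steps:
$o{\left(I,Y \right)} = \left(3 + I\right) \left(I + Y\right)$
$W{\left(y \right)} = 2 y \left(4 - y\right)$ ($W{\left(y \right)} = \left(\left(-4\right)^{2} + 3 \left(-4\right) + 3 y - 4 y\right) \left(y + y\right) = \left(16 - 12 + 3 y - 4 y\right) 2 y = \left(4 - y\right) 2 y = 2 y \left(4 - y\right)$)
$- 6 \left(\left(-3\right) 1\right) W{\left(-4 \right)} = - 6 \left(\left(-3\right) 1\right) 2 \left(-4\right) \left(4 - -4\right) = \left(-6\right) \left(-3\right) 2 \left(-4\right) \left(4 + 4\right) = 18 \cdot 2 \left(-4\right) 8 = 18 \left(-64\right) = -1152$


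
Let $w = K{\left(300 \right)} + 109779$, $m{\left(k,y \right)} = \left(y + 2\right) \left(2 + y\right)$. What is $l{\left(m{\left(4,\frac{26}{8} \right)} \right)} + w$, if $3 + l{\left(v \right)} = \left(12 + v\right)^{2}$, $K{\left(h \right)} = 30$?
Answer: $\frac{28511025}{256} \approx 1.1137 \cdot 10^{5}$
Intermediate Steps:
$m{\left(k,y \right)} = \left(2 + y\right)^{2}$ ($m{\left(k,y \right)} = \left(2 + y\right) \left(2 + y\right) = \left(2 + y\right)^{2}$)
$l{\left(v \right)} = -3 + \left(12 + v\right)^{2}$
$w = 109809$ ($w = 30 + 109779 = 109809$)
$l{\left(m{\left(4,\frac{26}{8} \right)} \right)} + w = \left(-3 + \left(12 + \left(2 + \frac{26}{8}\right)^{2}\right)^{2}\right) + 109809 = \left(-3 + \left(12 + \left(2 + 26 \cdot \frac{1}{8}\right)^{2}\right)^{2}\right) + 109809 = \left(-3 + \left(12 + \left(2 + \frac{13}{4}\right)^{2}\right)^{2}\right) + 109809 = \left(-3 + \left(12 + \left(\frac{21}{4}\right)^{2}\right)^{2}\right) + 109809 = \left(-3 + \left(12 + \frac{441}{16}\right)^{2}\right) + 109809 = \left(-3 + \left(\frac{633}{16}\right)^{2}\right) + 109809 = \left(-3 + \frac{400689}{256}\right) + 109809 = \frac{399921}{256} + 109809 = \frac{28511025}{256}$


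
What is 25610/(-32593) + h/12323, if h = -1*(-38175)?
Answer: 928645745/401643539 ≈ 2.3121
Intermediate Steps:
h = 38175
25610/(-32593) + h/12323 = 25610/(-32593) + 38175/12323 = 25610*(-1/32593) + 38175*(1/12323) = -25610/32593 + 38175/12323 = 928645745/401643539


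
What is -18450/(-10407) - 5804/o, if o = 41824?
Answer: 59270881/36271864 ≈ 1.6341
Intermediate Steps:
-18450/(-10407) - 5804/o = -18450/(-10407) - 5804/41824 = -18450*(-1/10407) - 5804*1/41824 = 6150/3469 - 1451/10456 = 59270881/36271864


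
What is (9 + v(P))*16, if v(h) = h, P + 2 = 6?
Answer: 208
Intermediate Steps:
P = 4 (P = -2 + 6 = 4)
(9 + v(P))*16 = (9 + 4)*16 = 13*16 = 208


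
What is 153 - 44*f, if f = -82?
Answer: 3761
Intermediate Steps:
153 - 44*f = 153 - 44*(-82) = 153 + 3608 = 3761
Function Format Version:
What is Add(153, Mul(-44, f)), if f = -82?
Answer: 3761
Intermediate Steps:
Add(153, Mul(-44, f)) = Add(153, Mul(-44, -82)) = Add(153, 3608) = 3761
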